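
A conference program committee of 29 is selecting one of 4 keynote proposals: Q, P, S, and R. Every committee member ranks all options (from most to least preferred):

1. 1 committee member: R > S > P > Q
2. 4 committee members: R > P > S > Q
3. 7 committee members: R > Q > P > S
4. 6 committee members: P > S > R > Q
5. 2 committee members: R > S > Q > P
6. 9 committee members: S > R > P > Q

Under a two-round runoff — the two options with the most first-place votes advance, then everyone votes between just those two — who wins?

S

Round 1 first-place votes: Q 0, P 6, S 9, R 14.
R and S advance.
Runoff: R is preferred to S by 14 voters; S by 15.
S wins the runoff.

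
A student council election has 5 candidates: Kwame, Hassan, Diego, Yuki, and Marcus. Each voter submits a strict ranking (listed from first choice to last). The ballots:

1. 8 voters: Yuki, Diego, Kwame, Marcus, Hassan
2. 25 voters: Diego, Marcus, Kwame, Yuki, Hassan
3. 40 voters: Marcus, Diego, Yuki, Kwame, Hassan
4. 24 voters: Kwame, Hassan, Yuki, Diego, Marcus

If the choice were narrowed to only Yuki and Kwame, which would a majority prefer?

Kwame

Voters preferring Yuki to Kwame: 48; preferring Kwame to Yuki: 49.
Kwame wins the head-to-head.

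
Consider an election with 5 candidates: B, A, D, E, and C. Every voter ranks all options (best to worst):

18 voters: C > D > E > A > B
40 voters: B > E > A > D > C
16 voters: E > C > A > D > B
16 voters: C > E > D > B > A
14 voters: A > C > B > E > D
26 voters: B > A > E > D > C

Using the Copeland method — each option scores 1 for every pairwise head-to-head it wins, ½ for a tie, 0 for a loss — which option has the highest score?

B: beats A, D, E, and C → score 4.
A: beats D and C; loses to B and E → score 2.
D: beats C; loses to B, A, and E → score 1.
E: beats A, D, and C; loses to B → score 3.
C: loses to B, A, D, and E → score 0.
B has the best pairwise record.

B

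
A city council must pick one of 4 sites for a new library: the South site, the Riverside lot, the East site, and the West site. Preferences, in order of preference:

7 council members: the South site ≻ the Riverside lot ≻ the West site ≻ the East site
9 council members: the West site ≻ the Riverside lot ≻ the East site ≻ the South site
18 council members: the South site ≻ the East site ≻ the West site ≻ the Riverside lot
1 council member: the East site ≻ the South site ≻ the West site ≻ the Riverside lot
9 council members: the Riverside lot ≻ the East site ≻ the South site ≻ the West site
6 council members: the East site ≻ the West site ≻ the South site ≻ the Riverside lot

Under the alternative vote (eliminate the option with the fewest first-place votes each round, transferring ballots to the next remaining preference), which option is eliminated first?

the East site

Round 1: the South site 25, the Riverside lot 9, the East site 7, the West site 9. Eliminate the East site.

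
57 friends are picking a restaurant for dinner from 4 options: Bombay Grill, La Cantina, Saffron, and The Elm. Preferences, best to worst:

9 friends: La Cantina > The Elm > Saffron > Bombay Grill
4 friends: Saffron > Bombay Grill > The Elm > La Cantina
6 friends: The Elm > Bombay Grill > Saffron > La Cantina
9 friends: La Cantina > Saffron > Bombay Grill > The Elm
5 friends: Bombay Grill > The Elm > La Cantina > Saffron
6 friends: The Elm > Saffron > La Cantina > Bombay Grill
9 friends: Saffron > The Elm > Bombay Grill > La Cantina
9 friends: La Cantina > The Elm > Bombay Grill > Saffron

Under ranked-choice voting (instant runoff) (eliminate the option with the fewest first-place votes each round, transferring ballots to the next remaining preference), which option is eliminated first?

Round 1: Bombay Grill 5, La Cantina 27, Saffron 13, The Elm 12. Eliminate Bombay Grill.

Bombay Grill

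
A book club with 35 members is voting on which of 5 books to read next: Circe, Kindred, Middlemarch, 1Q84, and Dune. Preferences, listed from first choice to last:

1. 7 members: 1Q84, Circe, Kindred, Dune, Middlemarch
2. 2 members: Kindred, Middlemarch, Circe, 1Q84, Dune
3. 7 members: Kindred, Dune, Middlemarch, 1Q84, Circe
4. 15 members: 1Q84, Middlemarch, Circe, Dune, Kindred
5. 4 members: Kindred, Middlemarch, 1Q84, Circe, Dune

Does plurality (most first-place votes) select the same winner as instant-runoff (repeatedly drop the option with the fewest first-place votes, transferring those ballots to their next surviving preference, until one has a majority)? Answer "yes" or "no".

yes

Plurality — first-place votes: Circe 0, Kindred 13, Middlemarch 0, 1Q84 22, Dune 0. Winner: 1Q84.
Instant-runoff — R1 Circe 0, Kindred 13, Middlemarch 0, 1Q84 22, Dune 0 (1Q84 winner). Winner: 1Q84.
The two methods agree.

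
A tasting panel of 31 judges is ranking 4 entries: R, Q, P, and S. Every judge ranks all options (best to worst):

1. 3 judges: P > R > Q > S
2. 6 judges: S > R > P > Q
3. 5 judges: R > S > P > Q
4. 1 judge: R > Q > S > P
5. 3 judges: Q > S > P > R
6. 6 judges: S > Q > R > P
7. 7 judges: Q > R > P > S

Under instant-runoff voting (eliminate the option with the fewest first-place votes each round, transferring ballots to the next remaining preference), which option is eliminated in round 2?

R

Round 1: R 6, Q 10, P 3, S 12. Eliminate P.
Round 2: R 9, Q 10, S 12. Eliminate R.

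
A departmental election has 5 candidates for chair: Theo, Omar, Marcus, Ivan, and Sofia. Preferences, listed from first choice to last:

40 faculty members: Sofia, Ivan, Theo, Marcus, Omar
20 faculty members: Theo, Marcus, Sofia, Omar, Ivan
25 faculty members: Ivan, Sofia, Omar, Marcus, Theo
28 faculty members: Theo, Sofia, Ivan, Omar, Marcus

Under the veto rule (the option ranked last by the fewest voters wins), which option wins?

Last-place votes: Theo 25, Omar 40, Marcus 28, Ivan 20, Sofia 0.
Sofia is ranked last by the fewest voters, so Sofia wins.

Sofia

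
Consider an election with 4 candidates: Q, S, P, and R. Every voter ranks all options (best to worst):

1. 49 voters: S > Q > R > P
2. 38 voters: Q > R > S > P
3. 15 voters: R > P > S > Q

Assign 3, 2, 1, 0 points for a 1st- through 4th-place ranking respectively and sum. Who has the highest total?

Q

Q: 49·2 + 38·3 + 15·0 = 212
S: 49·3 + 38·1 + 15·1 = 200
P: 49·0 + 38·0 + 15·2 = 30
R: 49·1 + 38·2 + 15·3 = 170
Q has the highest Borda score (212).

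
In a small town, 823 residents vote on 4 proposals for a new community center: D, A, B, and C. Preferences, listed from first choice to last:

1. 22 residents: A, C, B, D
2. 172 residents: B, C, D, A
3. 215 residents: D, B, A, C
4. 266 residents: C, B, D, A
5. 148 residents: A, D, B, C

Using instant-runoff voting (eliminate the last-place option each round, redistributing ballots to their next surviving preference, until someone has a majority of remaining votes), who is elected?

Round 1: D 215, A 170, B 172, C 266. Eliminate A.
Round 2: D 363, B 172, C 288. Eliminate B.
Round 3: D 363, C 460. C has a majority.

C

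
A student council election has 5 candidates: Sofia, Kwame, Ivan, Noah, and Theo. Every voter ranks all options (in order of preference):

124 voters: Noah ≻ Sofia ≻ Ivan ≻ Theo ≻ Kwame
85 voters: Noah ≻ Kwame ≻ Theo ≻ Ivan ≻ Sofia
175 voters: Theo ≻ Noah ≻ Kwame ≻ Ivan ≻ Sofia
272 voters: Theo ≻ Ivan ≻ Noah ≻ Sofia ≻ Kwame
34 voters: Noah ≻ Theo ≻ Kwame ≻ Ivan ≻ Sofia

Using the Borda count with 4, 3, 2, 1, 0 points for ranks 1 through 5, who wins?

Sofia: 124·3 + 85·0 + 175·0 + 272·1 + 34·0 = 644
Kwame: 124·0 + 85·3 + 175·2 + 272·0 + 34·2 = 673
Ivan: 124·2 + 85·1 + 175·1 + 272·3 + 34·1 = 1358
Noah: 124·4 + 85·4 + 175·3 + 272·2 + 34·4 = 2041
Theo: 124·1 + 85·2 + 175·4 + 272·4 + 34·3 = 2184
Theo has the highest Borda score (2184).

Theo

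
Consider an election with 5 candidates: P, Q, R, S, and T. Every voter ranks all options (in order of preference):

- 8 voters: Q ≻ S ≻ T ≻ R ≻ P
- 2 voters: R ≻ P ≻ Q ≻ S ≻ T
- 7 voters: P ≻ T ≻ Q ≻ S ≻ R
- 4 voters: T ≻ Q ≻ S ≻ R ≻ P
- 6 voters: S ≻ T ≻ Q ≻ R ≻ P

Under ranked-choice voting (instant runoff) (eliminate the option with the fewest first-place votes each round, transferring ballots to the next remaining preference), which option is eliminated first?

Round 1: P 7, Q 8, R 2, S 6, T 4. Eliminate R.

R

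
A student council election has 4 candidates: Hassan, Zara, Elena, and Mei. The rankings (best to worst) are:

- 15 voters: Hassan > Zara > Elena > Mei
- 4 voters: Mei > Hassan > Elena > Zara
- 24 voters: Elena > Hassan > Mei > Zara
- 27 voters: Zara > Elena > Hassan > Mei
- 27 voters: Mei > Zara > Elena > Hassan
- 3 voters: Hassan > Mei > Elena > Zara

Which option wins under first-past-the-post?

First-place votes: Hassan 18, Zara 27, Elena 24, Mei 31.
Mei has the most first-place votes.

Mei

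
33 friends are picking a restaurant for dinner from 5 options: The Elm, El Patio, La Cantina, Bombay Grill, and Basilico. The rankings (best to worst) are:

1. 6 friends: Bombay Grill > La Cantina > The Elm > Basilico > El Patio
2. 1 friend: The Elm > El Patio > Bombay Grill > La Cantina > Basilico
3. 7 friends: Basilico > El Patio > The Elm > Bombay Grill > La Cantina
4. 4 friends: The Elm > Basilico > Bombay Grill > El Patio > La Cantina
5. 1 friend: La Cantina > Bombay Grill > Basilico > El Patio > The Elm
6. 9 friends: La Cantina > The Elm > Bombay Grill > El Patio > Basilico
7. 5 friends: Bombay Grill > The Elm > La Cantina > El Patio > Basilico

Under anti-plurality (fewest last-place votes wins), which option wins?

Last-place votes: The Elm 1, El Patio 6, La Cantina 11, Bombay Grill 0, Basilico 15.
Bombay Grill is ranked last by the fewest voters, so Bombay Grill wins.

Bombay Grill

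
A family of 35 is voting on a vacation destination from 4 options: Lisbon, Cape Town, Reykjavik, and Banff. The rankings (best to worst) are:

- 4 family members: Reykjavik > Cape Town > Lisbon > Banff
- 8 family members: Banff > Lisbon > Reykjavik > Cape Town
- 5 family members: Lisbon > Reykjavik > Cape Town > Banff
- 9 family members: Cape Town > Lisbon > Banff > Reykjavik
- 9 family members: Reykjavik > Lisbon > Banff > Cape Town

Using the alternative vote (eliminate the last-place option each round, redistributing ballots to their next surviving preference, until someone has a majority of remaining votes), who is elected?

Reykjavik

Round 1: Lisbon 5, Cape Town 9, Reykjavik 13, Banff 8. Eliminate Lisbon.
Round 2: Cape Town 9, Reykjavik 18, Banff 8. Reykjavik has a majority.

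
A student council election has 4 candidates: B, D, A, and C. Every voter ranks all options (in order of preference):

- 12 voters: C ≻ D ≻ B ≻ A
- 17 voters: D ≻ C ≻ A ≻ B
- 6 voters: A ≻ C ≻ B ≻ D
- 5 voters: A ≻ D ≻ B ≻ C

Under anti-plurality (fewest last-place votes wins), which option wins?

Last-place votes: B 17, D 6, A 12, C 5.
C is ranked last by the fewest voters, so C wins.

C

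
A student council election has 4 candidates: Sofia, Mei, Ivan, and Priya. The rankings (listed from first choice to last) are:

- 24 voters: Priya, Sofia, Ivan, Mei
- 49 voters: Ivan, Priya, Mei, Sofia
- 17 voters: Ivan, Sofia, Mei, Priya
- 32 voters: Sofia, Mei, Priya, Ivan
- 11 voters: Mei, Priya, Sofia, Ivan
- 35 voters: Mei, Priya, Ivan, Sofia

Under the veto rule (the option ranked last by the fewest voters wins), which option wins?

Priya

Last-place votes: Sofia 84, Mei 24, Ivan 43, Priya 17.
Priya is ranked last by the fewest voters, so Priya wins.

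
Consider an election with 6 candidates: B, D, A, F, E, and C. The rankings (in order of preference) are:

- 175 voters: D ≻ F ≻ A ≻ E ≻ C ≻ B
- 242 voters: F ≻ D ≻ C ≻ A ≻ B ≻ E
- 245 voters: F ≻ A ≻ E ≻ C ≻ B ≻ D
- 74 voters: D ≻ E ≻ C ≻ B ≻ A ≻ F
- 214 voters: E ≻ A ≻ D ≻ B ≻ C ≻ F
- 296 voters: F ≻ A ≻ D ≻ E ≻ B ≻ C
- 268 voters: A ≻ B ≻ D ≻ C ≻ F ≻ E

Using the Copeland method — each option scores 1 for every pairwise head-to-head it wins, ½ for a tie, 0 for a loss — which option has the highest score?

B: beats C; loses to D, A, F, and E → score 1.
D: beats B, E, and C; loses to A and F → score 3.
A: beats B, D, E, and C; loses to F → score 4.
F: beats B, D, A, E, and C → score 5.
E: beats B and C; loses to D, A, and F → score 2.
C: loses to B, D, A, F, and E → score 0.
F has the best pairwise record.

F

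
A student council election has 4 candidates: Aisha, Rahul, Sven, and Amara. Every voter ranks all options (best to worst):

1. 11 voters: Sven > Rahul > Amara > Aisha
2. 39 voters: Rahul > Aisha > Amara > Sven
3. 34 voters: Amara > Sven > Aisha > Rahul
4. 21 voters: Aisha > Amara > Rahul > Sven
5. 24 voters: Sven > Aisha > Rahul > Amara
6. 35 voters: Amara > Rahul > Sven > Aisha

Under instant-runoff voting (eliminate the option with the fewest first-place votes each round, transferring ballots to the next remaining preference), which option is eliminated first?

Aisha

Round 1: Aisha 21, Rahul 39, Sven 35, Amara 69. Eliminate Aisha.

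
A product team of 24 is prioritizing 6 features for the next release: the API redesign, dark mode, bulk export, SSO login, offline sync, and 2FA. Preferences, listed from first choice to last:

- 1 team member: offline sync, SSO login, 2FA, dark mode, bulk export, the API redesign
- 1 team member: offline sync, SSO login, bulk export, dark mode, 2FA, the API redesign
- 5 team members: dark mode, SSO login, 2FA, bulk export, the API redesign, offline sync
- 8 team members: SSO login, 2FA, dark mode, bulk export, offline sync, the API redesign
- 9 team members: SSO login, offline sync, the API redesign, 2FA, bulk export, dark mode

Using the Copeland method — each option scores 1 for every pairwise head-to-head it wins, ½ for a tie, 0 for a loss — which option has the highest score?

the API redesign: loses to dark mode, bulk export, SSO login, offline sync, and 2FA → score 0.
dark mode: beats the API redesign, bulk export, and offline sync; loses to SSO login and 2FA → score 3.
bulk export: beats the API redesign and offline sync; loses to dark mode, SSO login, and 2FA → score 2.
SSO login: beats the API redesign, dark mode, bulk export, offline sync, and 2FA → score 5.
offline sync: beats the API redesign; loses to dark mode, bulk export, SSO login, and 2FA → score 1.
2FA: beats the API redesign, dark mode, bulk export, and offline sync; loses to SSO login → score 4.
SSO login has the best pairwise record.

SSO login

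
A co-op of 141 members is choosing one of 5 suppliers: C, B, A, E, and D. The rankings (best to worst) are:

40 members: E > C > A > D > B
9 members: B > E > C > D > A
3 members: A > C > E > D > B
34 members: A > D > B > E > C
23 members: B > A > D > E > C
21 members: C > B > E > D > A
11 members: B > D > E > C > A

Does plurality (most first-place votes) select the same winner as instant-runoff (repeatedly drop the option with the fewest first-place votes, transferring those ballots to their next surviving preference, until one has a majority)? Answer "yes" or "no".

yes

Plurality — first-place votes: C 21, B 43, A 37, E 40, D 0. Winner: B.
Instant-runoff — R1 C 21, B 43, A 37, E 40, D 0 (D out); R2 C 21, B 43, A 37, E 40 (C out); R3 B 64, A 37, E 40 (A out); R4 B 98, E 43 (B winner). Winner: B.
The two methods agree.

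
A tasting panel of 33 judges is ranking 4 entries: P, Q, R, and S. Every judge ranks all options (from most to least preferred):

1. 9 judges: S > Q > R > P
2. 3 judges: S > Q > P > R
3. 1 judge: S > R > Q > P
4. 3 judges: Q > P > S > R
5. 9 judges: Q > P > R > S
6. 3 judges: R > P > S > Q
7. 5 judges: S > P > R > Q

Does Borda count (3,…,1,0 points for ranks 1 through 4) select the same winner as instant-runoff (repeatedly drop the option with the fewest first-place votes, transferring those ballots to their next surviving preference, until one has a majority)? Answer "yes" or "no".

no

Borda — scores: P 43, Q 61, R 34, S 60. Winner: Q.
Instant-runoff — R1 P 0, Q 12, R 3, S 18 (S winner). Winner: S.
The two methods disagree.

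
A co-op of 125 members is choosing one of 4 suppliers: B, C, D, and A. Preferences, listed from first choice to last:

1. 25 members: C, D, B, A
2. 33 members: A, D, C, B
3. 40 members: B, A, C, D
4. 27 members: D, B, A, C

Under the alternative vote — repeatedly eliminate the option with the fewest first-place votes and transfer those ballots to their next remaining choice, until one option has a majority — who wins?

Round 1: B 40, C 25, D 27, A 33. Eliminate C.
Round 2: B 40, D 52, A 33. Eliminate A.
Round 3: B 40, D 85. D has a majority.

D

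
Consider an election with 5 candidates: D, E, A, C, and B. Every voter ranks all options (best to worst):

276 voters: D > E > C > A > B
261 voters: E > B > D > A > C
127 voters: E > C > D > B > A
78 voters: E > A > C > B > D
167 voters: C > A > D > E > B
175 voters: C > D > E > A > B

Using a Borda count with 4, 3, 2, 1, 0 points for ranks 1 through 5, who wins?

E

D: 276·4 + 261·2 + 127·2 + 78·0 + 167·2 + 175·3 = 2739
E: 276·3 + 261·4 + 127·4 + 78·4 + 167·1 + 175·2 = 3209
A: 276·1 + 261·1 + 127·0 + 78·3 + 167·3 + 175·1 = 1447
C: 276·2 + 261·0 + 127·3 + 78·2 + 167·4 + 175·4 = 2457
B: 276·0 + 261·3 + 127·1 + 78·1 + 167·0 + 175·0 = 988
E has the highest Borda score (3209).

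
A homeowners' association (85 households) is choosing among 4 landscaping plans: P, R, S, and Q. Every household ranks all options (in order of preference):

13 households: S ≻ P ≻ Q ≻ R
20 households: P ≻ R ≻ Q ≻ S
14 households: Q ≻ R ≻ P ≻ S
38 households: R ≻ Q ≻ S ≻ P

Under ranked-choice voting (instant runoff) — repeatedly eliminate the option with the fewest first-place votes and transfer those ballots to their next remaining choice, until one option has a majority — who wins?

R

Round 1: P 20, R 38, S 13, Q 14. Eliminate S.
Round 2: P 33, R 38, Q 14. Eliminate Q.
Round 3: P 33, R 52. R has a majority.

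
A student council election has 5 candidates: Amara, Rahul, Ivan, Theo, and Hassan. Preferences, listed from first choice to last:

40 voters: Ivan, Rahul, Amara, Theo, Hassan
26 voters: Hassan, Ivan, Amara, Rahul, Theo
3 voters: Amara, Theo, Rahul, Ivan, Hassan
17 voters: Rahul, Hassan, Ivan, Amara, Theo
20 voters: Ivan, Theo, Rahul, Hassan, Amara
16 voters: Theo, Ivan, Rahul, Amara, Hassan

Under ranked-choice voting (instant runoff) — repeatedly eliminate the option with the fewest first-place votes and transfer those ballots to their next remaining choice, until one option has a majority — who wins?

Round 1: Amara 3, Rahul 17, Ivan 60, Theo 16, Hassan 26. Eliminate Amara.
Round 2: Rahul 17, Ivan 60, Theo 19, Hassan 26. Eliminate Rahul.
Round 3: Ivan 60, Theo 19, Hassan 43. Eliminate Theo.
Round 4: Ivan 79, Hassan 43. Ivan has a majority.

Ivan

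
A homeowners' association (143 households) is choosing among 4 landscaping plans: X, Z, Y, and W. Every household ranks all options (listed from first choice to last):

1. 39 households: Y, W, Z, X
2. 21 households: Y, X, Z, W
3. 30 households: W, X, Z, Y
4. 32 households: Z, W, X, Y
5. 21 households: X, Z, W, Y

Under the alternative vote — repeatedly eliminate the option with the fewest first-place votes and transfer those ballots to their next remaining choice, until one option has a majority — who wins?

Round 1: X 21, Z 32, Y 60, W 30. Eliminate X.
Round 2: Z 53, Y 60, W 30. Eliminate W.
Round 3: Z 83, Y 60. Z has a majority.

Z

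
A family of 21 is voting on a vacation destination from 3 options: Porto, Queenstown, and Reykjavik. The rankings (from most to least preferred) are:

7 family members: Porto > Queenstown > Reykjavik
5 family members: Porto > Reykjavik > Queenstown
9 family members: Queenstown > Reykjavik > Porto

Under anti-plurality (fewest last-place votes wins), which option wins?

Last-place votes: Porto 9, Queenstown 5, Reykjavik 7.
Queenstown is ranked last by the fewest voters, so Queenstown wins.

Queenstown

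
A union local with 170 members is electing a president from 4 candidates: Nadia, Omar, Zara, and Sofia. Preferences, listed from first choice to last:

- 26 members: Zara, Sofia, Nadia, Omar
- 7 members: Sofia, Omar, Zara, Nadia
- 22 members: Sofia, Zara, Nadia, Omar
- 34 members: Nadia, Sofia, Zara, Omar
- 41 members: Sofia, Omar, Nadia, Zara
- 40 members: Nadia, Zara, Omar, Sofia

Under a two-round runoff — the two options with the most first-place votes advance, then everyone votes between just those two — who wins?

Sofia

Round 1 first-place votes: Nadia 74, Omar 0, Zara 26, Sofia 70.
Nadia and Sofia advance.
Runoff: Nadia is preferred to Sofia by 74 voters; Sofia by 96.
Sofia wins the runoff.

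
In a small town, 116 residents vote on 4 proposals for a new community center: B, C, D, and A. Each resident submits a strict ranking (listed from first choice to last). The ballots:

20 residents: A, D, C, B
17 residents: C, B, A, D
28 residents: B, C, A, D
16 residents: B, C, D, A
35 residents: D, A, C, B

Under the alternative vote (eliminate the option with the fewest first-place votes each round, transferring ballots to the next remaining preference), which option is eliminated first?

Round 1: B 44, C 17, D 35, A 20. Eliminate C.

C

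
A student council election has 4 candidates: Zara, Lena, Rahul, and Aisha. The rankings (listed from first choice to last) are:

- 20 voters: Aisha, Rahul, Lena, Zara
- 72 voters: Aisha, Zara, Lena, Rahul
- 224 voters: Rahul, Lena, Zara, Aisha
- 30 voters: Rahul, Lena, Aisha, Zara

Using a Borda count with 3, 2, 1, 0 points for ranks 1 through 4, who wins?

Rahul

Zara: 20·0 + 72·2 + 224·1 + 30·0 = 368
Lena: 20·1 + 72·1 + 224·2 + 30·2 = 600
Rahul: 20·2 + 72·0 + 224·3 + 30·3 = 802
Aisha: 20·3 + 72·3 + 224·0 + 30·1 = 306
Rahul has the highest Borda score (802).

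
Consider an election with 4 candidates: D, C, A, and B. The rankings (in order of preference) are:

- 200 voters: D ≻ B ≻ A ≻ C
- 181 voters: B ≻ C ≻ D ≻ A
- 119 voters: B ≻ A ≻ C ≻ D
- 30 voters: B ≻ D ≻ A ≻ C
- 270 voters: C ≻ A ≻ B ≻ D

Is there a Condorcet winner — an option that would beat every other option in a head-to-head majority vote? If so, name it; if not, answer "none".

B

B vs D: 600–200 for B.
B vs C: 530–270 for B.
B vs A: 530–270 for B.
B beats every other option head-to-head.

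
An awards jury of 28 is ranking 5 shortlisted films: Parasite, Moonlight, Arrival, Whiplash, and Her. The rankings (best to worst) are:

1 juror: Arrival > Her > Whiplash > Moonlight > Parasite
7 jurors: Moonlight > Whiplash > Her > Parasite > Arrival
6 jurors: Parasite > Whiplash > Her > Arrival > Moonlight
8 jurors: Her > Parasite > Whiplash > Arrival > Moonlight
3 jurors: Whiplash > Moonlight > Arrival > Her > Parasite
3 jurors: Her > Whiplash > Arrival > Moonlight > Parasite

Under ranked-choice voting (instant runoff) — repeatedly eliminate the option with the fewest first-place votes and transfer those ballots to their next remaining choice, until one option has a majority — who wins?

Her

Round 1: Parasite 6, Moonlight 7, Arrival 1, Whiplash 3, Her 11. Eliminate Arrival.
Round 2: Parasite 6, Moonlight 7, Whiplash 3, Her 12. Eliminate Whiplash.
Round 3: Parasite 6, Moonlight 10, Her 12. Eliminate Parasite.
Round 4: Moonlight 10, Her 18. Her has a majority.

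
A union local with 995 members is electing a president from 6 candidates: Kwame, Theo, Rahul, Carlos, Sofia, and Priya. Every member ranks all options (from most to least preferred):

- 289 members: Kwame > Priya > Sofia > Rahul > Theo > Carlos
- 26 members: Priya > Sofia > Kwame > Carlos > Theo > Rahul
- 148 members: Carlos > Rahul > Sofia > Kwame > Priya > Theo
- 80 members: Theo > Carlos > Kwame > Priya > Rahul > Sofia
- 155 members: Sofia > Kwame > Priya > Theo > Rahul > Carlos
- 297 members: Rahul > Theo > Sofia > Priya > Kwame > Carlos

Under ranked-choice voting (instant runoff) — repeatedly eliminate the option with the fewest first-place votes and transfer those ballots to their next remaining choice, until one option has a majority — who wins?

Round 1: Kwame 289, Theo 80, Rahul 297, Carlos 148, Sofia 155, Priya 26. Eliminate Priya.
Round 2: Kwame 289, Theo 80, Rahul 297, Carlos 148, Sofia 181. Eliminate Theo.
Round 3: Kwame 289, Rahul 297, Carlos 228, Sofia 181. Eliminate Sofia.
Round 4: Kwame 470, Rahul 297, Carlos 228. Eliminate Carlos.
Round 5: Kwame 550, Rahul 445. Kwame has a majority.

Kwame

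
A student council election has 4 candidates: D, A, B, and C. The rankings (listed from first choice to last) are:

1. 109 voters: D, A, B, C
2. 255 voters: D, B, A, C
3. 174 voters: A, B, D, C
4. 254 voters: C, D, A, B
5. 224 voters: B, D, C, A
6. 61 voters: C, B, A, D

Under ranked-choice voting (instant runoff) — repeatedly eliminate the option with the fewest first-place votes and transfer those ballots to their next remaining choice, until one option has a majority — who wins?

Round 1: D 364, A 174, B 224, C 315. Eliminate A.
Round 2: D 364, B 398, C 315. Eliminate C.
Round 3: D 618, B 459. D has a majority.

D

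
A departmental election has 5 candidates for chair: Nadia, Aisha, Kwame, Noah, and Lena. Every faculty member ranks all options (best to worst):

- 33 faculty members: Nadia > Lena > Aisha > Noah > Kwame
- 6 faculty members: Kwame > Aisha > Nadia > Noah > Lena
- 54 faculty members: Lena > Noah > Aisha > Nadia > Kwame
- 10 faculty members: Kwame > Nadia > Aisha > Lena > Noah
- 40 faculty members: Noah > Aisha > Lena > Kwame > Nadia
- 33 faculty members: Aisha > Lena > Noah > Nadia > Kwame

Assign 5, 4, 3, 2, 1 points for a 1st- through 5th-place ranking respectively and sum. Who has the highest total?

Nadia: 33·5 + 6·3 + 54·2 + 10·4 + 40·1 + 33·2 = 437
Aisha: 33·3 + 6·4 + 54·3 + 10·3 + 40·4 + 33·5 = 640
Kwame: 33·1 + 6·5 + 54·1 + 10·5 + 40·2 + 33·1 = 280
Noah: 33·2 + 6·2 + 54·4 + 10·1 + 40·5 + 33·3 = 603
Lena: 33·4 + 6·1 + 54·5 + 10·2 + 40·3 + 33·4 = 680
Lena has the highest Borda score (680).

Lena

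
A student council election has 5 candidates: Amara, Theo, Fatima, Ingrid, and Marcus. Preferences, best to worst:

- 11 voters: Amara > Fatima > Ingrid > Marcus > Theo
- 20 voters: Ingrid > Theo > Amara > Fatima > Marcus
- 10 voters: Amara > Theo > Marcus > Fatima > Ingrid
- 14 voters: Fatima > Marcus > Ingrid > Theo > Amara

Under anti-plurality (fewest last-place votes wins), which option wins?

Fatima

Last-place votes: Amara 14, Theo 11, Fatima 0, Ingrid 10, Marcus 20.
Fatima is ranked last by the fewest voters, so Fatima wins.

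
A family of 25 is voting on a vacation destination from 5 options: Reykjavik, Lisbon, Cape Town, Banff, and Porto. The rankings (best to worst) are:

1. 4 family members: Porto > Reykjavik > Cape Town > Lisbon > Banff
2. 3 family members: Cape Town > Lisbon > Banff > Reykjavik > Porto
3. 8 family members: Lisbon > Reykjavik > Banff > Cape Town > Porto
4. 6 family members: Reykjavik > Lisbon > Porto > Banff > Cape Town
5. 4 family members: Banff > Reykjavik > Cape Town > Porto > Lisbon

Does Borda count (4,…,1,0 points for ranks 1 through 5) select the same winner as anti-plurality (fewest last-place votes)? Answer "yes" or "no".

Borda — scores: Reykjavik 75, Lisbon 63, Cape Town 36, Banff 44, Porto 32. Winner: Reykjavik.
Anti-plurality — last-place votes: Reykjavik 0, Lisbon 4, Cape Town 6, Banff 4, Porto 11. Winner: Reykjavik.
The two methods agree.

yes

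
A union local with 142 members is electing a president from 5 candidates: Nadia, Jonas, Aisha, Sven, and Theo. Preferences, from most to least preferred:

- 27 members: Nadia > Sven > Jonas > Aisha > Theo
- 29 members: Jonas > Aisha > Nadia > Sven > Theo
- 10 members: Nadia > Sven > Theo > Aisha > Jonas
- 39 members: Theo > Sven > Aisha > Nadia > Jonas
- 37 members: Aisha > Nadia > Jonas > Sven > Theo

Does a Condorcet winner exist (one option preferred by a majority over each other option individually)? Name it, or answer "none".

Checking pairwise contests:
Aisha beats Nadia 105–37.
Nadia beats Jonas 113–29.
Sven beats Aisha 76–66.
Nadia beats Sven 103–39.
Nadia beats Theo 103–39.
Every option loses at least one head-to-head, so there is no Condorcet winner.

none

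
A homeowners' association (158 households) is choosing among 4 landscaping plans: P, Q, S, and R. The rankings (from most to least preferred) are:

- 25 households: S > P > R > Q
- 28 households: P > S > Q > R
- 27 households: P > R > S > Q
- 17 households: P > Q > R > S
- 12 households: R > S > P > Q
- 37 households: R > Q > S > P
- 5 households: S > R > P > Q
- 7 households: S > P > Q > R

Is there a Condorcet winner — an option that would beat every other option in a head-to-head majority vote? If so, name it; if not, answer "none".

Checking pairwise contests:
S beats P 86–72.
P beats Q 121–37.
R beats S 93–65.
P beats R 104–54.
Every option loses at least one head-to-head, so there is no Condorcet winner.

none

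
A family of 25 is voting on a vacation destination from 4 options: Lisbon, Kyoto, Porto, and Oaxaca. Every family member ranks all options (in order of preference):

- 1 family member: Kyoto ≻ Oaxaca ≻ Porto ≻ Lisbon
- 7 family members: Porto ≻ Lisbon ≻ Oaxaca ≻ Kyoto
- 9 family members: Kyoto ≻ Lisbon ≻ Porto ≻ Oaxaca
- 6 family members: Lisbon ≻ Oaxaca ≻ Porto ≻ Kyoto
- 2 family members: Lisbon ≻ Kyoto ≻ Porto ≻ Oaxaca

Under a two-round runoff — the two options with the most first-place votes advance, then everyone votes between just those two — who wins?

Round 1 first-place votes: Lisbon 8, Kyoto 10, Porto 7, Oaxaca 0.
Kyoto and Lisbon advance.
Runoff: Kyoto is preferred to Lisbon by 10 voters; Lisbon by 15.
Lisbon wins the runoff.

Lisbon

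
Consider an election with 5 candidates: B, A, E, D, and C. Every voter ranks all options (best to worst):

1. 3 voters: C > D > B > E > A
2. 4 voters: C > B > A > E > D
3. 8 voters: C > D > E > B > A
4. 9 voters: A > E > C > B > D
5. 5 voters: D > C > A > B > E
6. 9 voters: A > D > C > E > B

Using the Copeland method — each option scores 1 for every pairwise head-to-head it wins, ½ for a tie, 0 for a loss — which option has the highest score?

B: loses to A, E, D, and C → score 0.
A: beats B, E, and D; loses to C → score 3.
E: beats B; loses to A, D, and C → score 1.
D: beats B and E; loses to A and C → score 2.
C: beats B, A, E, and D → score 4.
C has the best pairwise record.

C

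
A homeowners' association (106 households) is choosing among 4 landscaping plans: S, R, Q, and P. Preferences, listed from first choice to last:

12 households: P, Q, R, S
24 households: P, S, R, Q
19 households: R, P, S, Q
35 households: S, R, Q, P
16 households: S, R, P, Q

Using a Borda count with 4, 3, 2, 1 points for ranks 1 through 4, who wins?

S

S: 12·1 + 24·3 + 19·2 + 35·4 + 16·4 = 326
R: 12·2 + 24·2 + 19·4 + 35·3 + 16·3 = 301
Q: 12·3 + 24·1 + 19·1 + 35·2 + 16·1 = 165
P: 12·4 + 24·4 + 19·3 + 35·1 + 16·2 = 268
S has the highest Borda score (326).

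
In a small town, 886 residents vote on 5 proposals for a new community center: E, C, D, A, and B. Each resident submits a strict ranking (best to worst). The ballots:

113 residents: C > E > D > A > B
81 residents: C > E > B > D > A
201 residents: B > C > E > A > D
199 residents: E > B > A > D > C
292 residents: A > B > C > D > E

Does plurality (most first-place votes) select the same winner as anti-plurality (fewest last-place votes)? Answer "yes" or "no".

Plurality — first-place votes: E 199, C 194, D 0, A 292, B 201. Winner: A.
Anti-plurality — last-place votes: E 292, C 199, D 201, A 81, B 113. Winner: A.
The two methods agree.

yes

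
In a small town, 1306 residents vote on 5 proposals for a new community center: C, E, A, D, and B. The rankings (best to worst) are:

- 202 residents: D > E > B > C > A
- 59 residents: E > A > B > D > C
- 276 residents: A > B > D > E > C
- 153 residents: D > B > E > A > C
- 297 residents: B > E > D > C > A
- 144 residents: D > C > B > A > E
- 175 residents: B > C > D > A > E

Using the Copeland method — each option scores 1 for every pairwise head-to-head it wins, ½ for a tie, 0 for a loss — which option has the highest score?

B

C: beats A; loses to E, D, and B → score 1.
E: beats C and A; loses to D and B → score 2.
A: loses to C, E, D, and B → score 0.
D: beats C, E, and A; loses to B → score 3.
B: beats C, E, A, and D → score 4.
B has the best pairwise record.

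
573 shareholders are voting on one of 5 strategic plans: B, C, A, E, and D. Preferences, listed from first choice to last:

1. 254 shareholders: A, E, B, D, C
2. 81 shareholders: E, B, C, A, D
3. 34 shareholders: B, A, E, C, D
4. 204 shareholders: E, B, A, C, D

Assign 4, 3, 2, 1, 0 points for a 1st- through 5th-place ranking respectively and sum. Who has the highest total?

E

B: 254·2 + 81·3 + 34·4 + 204·3 = 1499
C: 254·0 + 81·2 + 34·1 + 204·1 = 400
A: 254·4 + 81·1 + 34·3 + 204·2 = 1607
E: 254·3 + 81·4 + 34·2 + 204·4 = 1970
D: 254·1 + 81·0 + 34·0 + 204·0 = 254
E has the highest Borda score (1970).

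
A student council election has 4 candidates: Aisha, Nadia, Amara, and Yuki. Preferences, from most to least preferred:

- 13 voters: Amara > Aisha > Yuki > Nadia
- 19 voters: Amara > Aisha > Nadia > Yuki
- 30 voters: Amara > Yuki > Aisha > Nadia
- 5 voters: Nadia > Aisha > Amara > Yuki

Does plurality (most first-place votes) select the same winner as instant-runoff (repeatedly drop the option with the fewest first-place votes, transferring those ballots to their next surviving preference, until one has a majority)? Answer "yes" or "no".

Plurality — first-place votes: Aisha 0, Nadia 5, Amara 62, Yuki 0. Winner: Amara.
Instant-runoff — R1 Aisha 0, Nadia 5, Amara 62, Yuki 0 (Amara winner). Winner: Amara.
The two methods agree.

yes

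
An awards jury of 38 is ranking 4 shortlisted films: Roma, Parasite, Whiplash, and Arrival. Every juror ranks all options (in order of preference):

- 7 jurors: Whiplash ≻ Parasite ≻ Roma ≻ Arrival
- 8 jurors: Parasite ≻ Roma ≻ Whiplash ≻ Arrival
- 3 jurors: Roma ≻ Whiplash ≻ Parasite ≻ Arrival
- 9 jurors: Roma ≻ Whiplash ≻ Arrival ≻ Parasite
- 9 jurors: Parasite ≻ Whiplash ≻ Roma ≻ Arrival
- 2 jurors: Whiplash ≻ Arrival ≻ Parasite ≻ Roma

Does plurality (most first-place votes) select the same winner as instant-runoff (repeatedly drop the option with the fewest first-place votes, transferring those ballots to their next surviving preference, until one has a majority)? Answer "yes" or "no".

Plurality — first-place votes: Roma 12, Parasite 17, Whiplash 9, Arrival 0. Winner: Parasite.
Instant-runoff — R1 Roma 12, Parasite 17, Whiplash 9, Arrival 0 (Arrival out); R2 Roma 12, Parasite 17, Whiplash 9 (Whiplash out); R3 Roma 12, Parasite 26 (Parasite winner). Winner: Parasite.
The two methods agree.

yes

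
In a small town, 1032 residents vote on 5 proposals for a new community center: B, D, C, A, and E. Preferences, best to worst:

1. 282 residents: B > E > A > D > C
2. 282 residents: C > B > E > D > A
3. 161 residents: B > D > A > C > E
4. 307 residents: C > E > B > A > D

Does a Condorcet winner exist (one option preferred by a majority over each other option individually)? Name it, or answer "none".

C vs B: 589–443 for C.
C vs D: 589–443 for C.
C vs A: 589–443 for C.
C vs E: 750–282 for C.
C beats every other option head-to-head.

C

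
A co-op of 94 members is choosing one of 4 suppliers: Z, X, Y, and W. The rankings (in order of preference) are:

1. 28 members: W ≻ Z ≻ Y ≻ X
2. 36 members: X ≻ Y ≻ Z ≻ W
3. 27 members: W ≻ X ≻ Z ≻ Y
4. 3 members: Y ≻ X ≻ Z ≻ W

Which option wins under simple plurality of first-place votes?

First-place votes: Z 0, X 36, Y 3, W 55.
W has the most first-place votes.

W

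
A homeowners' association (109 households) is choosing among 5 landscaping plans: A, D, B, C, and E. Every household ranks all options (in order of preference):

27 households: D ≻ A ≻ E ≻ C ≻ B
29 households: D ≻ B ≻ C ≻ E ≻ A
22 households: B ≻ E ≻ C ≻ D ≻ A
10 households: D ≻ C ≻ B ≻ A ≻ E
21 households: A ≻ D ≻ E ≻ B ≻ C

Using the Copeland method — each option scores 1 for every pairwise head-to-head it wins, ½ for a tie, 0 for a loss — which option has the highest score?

A: beats E; loses to D, B, and C → score 1.
D: beats A, B, C, and E → score 4.
B: beats A, C, and E; loses to D → score 3.
C: beats A; loses to D, B, and E → score 1.
E: beats C; loses to A, D, and B → score 1.
D has the best pairwise record.

D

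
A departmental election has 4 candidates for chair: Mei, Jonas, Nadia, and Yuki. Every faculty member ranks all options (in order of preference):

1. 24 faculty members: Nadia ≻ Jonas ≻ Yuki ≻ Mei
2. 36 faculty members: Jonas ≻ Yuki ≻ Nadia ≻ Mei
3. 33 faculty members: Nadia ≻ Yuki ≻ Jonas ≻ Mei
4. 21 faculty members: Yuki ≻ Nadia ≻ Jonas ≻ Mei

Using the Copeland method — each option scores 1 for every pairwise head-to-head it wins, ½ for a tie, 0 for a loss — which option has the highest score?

Mei: loses to Jonas, Nadia, and Yuki → score 0.
Jonas: beats Mei and Yuki; loses to Nadia → score 2.
Nadia: beats Mei and Jonas; ties Yuki → score 2.5.
Yuki: beats Mei; ties Nadia; loses to Jonas → score 1.5.
Nadia has the best pairwise record.

Nadia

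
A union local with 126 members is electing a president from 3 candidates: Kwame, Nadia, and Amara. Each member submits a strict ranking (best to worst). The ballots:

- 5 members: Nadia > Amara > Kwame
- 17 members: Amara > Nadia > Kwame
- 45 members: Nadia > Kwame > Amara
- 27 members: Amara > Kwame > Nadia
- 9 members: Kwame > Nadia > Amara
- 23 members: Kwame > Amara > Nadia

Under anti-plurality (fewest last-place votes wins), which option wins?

Kwame

Last-place votes: Kwame 22, Nadia 50, Amara 54.
Kwame is ranked last by the fewest voters, so Kwame wins.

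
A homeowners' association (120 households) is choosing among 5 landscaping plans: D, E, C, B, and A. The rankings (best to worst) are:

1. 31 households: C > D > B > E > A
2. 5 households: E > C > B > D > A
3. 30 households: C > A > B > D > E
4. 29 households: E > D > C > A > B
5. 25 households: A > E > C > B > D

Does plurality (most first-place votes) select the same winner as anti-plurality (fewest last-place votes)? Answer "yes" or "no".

Plurality — first-place votes: D 0, E 34, C 61, B 0, A 25. Winner: C.
Anti-plurality — last-place votes: D 25, E 30, C 0, B 29, A 36. Winner: C.
The two methods agree.

yes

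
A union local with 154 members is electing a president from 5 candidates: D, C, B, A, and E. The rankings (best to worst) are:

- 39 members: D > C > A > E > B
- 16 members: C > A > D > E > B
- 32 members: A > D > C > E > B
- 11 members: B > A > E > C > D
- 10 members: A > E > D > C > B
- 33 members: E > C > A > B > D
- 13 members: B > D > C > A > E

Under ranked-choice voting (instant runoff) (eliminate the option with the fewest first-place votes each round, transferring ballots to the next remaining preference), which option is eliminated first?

Round 1: D 39, C 16, B 24, A 42, E 33. Eliminate C.

C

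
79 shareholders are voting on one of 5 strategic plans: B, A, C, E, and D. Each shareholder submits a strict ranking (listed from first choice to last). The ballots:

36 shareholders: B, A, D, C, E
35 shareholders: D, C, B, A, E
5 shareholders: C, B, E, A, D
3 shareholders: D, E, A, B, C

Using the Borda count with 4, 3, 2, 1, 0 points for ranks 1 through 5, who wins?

B

B: 36·4 + 35·2 + 5·3 + 3·1 = 232
A: 36·3 + 35·1 + 5·1 + 3·2 = 154
C: 36·1 + 35·3 + 5·4 + 3·0 = 161
E: 36·0 + 35·0 + 5·2 + 3·3 = 19
D: 36·2 + 35·4 + 5·0 + 3·4 = 224
B has the highest Borda score (232).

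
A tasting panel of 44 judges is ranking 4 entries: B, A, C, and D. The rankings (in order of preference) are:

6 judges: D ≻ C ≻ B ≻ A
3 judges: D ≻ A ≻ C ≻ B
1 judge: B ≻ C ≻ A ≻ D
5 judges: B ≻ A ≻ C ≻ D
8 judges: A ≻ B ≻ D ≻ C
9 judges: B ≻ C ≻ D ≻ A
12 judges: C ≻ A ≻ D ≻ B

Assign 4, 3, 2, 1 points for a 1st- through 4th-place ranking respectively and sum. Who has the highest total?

C

B: 6·2 + 3·1 + 1·4 + 5·4 + 8·3 + 9·4 + 12·1 = 111
A: 6·1 + 3·3 + 1·2 + 5·3 + 8·4 + 9·1 + 12·3 = 109
C: 6·3 + 3·2 + 1·3 + 5·2 + 8·1 + 9·3 + 12·4 = 120
D: 6·4 + 3·4 + 1·1 + 5·1 + 8·2 + 9·2 + 12·2 = 100
C has the highest Borda score (120).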